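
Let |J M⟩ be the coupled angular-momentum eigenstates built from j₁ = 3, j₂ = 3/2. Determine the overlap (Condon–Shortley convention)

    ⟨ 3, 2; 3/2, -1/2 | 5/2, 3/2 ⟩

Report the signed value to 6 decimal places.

+0.267261  (= +√(1/14))

√[6·2!4!1!/8! · 5!1!1!2!4!1!] = √(288/7)
  +(−1)^0/∏(0,2,1,1,3,0)! = 1/12  (running 1/12)
  +(−1)^1/∏(1,1,0,0,4,1)! = -1/24  (running 1/24)
⟨..|..⟩ = √(288/7)·(1/24) = +0.267261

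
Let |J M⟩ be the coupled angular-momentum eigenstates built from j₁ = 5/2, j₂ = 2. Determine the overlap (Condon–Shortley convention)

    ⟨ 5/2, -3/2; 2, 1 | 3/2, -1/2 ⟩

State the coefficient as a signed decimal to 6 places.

triangle: 3!·2!·1!/7! = 12/5040
(j±m)!: 1!·4!·3!·1!·1!·2! = 288
prefactor² = (2J+1)·Δ·N² = 96/35
  k=2: +1/(2!·1!·2!·1!·0!·0!) = 1/4
  k=3: −1/(3!·0!·1!·0!·1!·1!) = -1/6
Σ = 1/12  ⇒  CG² = 96/35·1/12² = 2/105
CG = +√(2/105) = +0.138013

+0.138013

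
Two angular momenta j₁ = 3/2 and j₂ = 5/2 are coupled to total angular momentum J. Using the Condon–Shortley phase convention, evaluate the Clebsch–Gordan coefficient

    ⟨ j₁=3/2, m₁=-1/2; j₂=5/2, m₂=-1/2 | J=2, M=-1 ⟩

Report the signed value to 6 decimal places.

√[5·2!1!3!/7! · 1!2!2!3!1!3!] = √(12/7)
  +(−1)^1/∏(1,1,1,1,0,2)! = -1/2  (running -1/2)
  +(−1)^2/∏(2,0,0,0,1,3)! = 1/12  (running -5/12)
⟨..|..⟩ = √(12/7)·(-5/12) = -0.545545

-0.545545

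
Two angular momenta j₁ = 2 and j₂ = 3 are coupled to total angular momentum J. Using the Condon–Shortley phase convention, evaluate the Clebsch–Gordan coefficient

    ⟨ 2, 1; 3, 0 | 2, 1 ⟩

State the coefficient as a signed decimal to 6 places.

√[5·3!1!3!/8! · 3!1!3!3!3!1!] = √(81/14)
  +(−1)^0/∏(0,3,1,3,0,0)! = 1/36  (running 1/36)
  +(−1)^1/∏(1,2,0,2,1,1)! = -1/4  (running -2/9)
⟨..|..⟩ = √(81/14)·(-2/9) = -0.534522

−√(2/7) = -0.534522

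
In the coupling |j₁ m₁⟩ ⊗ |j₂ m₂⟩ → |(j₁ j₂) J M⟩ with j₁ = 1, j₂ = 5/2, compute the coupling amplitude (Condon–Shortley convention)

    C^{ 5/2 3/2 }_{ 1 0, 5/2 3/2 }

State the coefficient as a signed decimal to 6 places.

triangle: 1!*1!*4!/7! = 24/5040
(j±m)!: 1!*1!*4!*1!*4!*1! = 576
prefactor² = (2J+1)*Δ*N² = 576/35
  k=0: +1/(0!*1!*1!*4!*0!*0!) = 1/24
  k=1: −1/(1!*0!*0!*3!*1!*1!) = -1/6
Σ = -1/8  ⇒  CG² = 576/35*(-1/8)² = 9/35
CG = −√(9/35) = -0.507093

−√(9/35) ≈ -0.507093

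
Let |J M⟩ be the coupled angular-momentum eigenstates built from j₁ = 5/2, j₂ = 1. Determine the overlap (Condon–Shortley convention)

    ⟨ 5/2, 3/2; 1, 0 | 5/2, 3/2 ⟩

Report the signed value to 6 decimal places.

+0.507093

j₁+j₂−J=1  J+j₁−j₂=4  J−j₁+j₂=1  j₁+j₂+J+1=7
(j₁±m₁, j₂±m₂, J±M) = (4,1,1,1,4,1)
P² = 576/35
sum k=0..1:
  [0] +1/6 = 1/6
  [1] −1/24 = -1/24
S = 1/8
C² = P²·S² = 9/35 ; C = +0.507093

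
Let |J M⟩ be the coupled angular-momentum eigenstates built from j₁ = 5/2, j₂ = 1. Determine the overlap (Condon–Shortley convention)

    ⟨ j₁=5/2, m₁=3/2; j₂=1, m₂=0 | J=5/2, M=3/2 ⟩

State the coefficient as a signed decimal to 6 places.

√[6·1!4!1!/7! · 4!1!1!1!4!1!] = √(576/35)
  +(−1)^0/∏(0,1,1,1,3,0)! = 1/6  (running 1/6)
  +(−1)^1/∏(1,0,0,0,4,1)! = -1/24  (running 1/8)
⟨..|..⟩ = √(576/35)·(1/8) = +0.507093

+0.507093  (= +√(9/35))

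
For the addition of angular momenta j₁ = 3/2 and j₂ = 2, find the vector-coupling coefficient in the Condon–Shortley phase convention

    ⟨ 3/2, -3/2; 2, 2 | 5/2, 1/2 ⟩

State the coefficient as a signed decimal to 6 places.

√[6·1!2!3!/7! · 0!3!4!0!3!2!] = √(864/35)
  +(−1)^1/∏(1,0,2,3,0,0)! = -1/12  (running -1/12)
⟨..|..⟩ = √(864/35)·(-1/12) = -0.414039

−√(6/35) = -0.414039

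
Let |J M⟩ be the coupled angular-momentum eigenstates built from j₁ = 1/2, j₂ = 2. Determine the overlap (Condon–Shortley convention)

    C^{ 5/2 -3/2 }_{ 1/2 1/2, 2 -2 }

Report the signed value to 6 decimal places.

√[6·0!1!4!/6! · 1!0!0!4!1!4!] = √(576/5)
  +(−1)^0/∏(0,0,0,0,1,4)! = 1/24  (running 1/24)
⟨..|..⟩ = √(576/5)·(1/24) = +0.447214

+0.447214  (= +√(1/5))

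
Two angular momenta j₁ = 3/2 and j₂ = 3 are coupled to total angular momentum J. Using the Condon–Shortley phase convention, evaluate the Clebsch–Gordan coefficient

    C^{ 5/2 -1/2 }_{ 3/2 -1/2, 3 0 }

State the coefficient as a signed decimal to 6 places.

√[6·2!1!4!/8! · 1!2!3!3!2!3!] = √(216/35)
  +(−1)^1/∏(1,1,1,2,0,2)! = -1/4  (running -1/4)
  +(−1)^2/∏(2,0,0,1,1,3)! = 1/12  (running -1/6)
⟨..|..⟩ = √(216/35)·(-1/6) = -0.414039

-0.414039  (= −√(6/35))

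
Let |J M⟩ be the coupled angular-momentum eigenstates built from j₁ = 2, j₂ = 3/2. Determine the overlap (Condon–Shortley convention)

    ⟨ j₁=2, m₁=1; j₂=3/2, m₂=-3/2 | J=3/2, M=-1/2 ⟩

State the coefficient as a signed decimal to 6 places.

triangle: 2!×2!×1!/6! = 4/720
(j±m)!: 3!×1!×0!×3!×1!×2! = 72
prefactor² = (2J+1)×Δ×N² = 8/5
  k=0: +1/(0!×2!×1!×0!×1!×1!) = 1/2
Σ = 1/2  ⇒  CG² = 8/5×1/2² = 2/5
CG = +√(2/5) = +0.632456

+0.632456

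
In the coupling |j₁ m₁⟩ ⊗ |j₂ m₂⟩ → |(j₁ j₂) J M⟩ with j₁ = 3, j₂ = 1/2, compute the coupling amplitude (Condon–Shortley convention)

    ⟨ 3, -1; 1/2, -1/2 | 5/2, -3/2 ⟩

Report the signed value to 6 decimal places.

+√(2/7) ≈ +0.534522

j₁+j₂−J=1  J+j₁−j₂=5  J−j₁+j₂=0  j₁+j₂+J+1=7
(j₁±m₁, j₂±m₂, J±M) = (2,4,0,1,1,4)
P² = 1152/7
sum k=0..0:
  [0] +1/24 = 1/24
S = 1/24
C² = P²·S² = 2/7 ; C = +0.534522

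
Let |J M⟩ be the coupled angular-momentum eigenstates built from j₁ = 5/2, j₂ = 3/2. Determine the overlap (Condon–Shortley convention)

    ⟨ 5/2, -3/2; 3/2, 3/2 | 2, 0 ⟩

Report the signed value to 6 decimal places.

+√(3/7) ≈ +0.654654

triangle: 2!×3!×1!/7! = 12/5040
(j±m)!: 1!×4!×3!×0!×2!×2! = 576
prefactor² = (2J+1)×Δ×N² = 48/7
  k=2: +1/(2!×0!×2!×1!×1!×0!) = 1/4
Σ = 1/4  ⇒  CG² = 48/7×1/4² = 3/7
CG = +√(3/7) = +0.654654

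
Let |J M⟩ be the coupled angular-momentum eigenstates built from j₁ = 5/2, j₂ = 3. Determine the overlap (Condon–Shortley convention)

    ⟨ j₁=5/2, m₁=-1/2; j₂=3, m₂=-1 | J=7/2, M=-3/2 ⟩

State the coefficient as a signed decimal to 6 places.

√[8·2!3!4!/10! · 2!3!2!4!2!5!] = √(3072/35)
  +(−1)^0/∏(0,2,3,2,0,2)! = 1/48  (running 1/48)
  +(−1)^1/∏(1,1,2,1,1,3)! = -1/12  (running -1/16)
  +(−1)^2/∏(2,0,1,0,2,4)! = 1/96  (running -5/96)
⟨..|..⟩ = √(3072/35)·(-5/96) = -0.487950

−√(5/21) ≈ -0.487950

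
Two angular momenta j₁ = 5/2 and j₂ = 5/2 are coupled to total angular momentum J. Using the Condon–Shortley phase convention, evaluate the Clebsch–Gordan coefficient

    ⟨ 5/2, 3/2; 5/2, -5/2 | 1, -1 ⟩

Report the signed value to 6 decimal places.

triangle: 4!*1!*1!/7! = 24/5040
(j±m)!: 4!*1!*0!*5!*0!*2! = 5760
prefactor² = (2J+1)*Δ*N² = 576/7
  k=0: +1/(0!*4!*1!*0!*0!*1!) = 1/24
Σ = 1/24  ⇒  CG² = 576/7*1/24² = 1/7
CG = +√(1/7) = +0.377964

+√(1/7) = +0.377964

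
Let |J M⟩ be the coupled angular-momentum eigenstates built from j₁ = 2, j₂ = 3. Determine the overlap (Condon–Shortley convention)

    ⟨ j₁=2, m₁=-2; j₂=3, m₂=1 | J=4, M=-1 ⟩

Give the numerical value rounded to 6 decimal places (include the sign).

√[9·1!3!5!/10! · 0!4!4!2!3!5!] = √(10368/7)
  +(−1)^1/∏(1,0,3,3,0,2)! = -1/72  (running -1/72)
⟨..|..⟩ = √(10368/7)·(-1/72) = -0.534522

-0.534522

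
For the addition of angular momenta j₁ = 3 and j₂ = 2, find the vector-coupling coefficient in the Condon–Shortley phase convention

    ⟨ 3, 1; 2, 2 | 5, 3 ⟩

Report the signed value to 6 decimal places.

triangle: 0!×6!×4!/11! = 17280/39916800
(j±m)!: 4!×2!×4!×0!×8!×2! = 92897280
prefactor² = (2J+1)×Δ×N² = 442368
  k=0: +1/(0!×0!×2!×4!×4!×0!) = 1/1152
Σ = 1/1152  ⇒  CG² = 442368×1/1152² = 1/3
CG = +√(1/3) = +0.577350

+0.577350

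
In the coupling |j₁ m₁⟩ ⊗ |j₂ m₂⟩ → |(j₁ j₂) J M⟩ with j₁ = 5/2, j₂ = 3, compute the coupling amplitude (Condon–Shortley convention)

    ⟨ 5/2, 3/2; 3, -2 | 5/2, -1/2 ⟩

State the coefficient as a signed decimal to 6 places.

+√(1/14) = +0.267261

j₁+j₂−J=3  J+j₁−j₂=2  J−j₁+j₂=3  j₁+j₂+J+1=9
(j₁±m₁, j₂±m₂, J±M) = (4,1,1,5,2,3)
P² = 288/7
sum k=0..1:
  [0] +1/12 = 1/12
  [1] −1/24 = -1/24
S = 1/24
C² = P²·S² = 1/14 ; C = +0.267261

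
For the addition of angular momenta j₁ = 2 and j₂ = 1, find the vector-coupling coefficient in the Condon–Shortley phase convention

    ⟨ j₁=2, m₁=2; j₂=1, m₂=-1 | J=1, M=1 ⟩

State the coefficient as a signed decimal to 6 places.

triangle: 2!×2!×0!/5! = 4/120
(j±m)!: 4!×0!×0!×2!×2!×0! = 96
prefactor² = (2J+1)×Δ×N² = 48/5
  k=0: +1/(0!×2!×0!×0!×2!×0!) = 1/4
Σ = 1/4  ⇒  CG² = 48/5×1/4² = 3/5
CG = +√(3/5) = +0.774597

+√(3/5) = +0.774597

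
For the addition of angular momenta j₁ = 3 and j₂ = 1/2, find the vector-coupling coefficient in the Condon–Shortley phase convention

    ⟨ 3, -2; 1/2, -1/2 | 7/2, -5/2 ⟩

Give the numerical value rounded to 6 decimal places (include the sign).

+√(6/7) ≈ +0.925820

triangle: 0!×6!×1!/8! = 720/40320
(j±m)!: 1!×5!×0!×1!×1!×6! = 86400
prefactor² = (2J+1)×Δ×N² = 86400/7
  k=0: +1/(0!×0!×5!×0!×1!×1!) = 1/120
Σ = 1/120  ⇒  CG² = 86400/7×1/120² = 6/7
CG = +√(6/7) = +0.925820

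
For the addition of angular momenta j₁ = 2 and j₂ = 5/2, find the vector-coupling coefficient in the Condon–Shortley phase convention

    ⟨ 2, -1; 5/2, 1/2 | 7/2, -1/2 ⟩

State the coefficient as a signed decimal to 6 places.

-0.557773  (= −√(14/45))

j₁+j₂−J=1  J+j₁−j₂=3  J−j₁+j₂=4  j₁+j₂+J+1=9
(j₁±m₁, j₂±m₂, J±M) = (1,3,3,2,3,4)
P² = 1152/35
sum k=0..1:
  [0] +1/36 = 1/36
  [1] −1/8 = -1/8
S = -7/72
C² = P²·S² = 14/45 ; C = -0.557773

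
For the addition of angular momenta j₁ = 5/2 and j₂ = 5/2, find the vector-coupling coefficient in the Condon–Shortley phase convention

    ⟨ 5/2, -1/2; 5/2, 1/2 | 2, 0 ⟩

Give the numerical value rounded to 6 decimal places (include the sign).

triangle: 3!*2!*2!/8! = 24/40320
(j±m)!: 2!*3!*3!*2!*2!*2! = 576
prefactor² = (2J+1)*Δ*N² = 12/7
  k=1: −1/(1!*2!*2!*2!*0!*0!) = -1/8
  k=2: +1/(2!*1!*1!*1!*1!*1!) = 1/2
  k=3: −1/(3!*0!*0!*0!*2!*2!) = -1/24
Σ = 1/3  ⇒  CG² = 12/7*1/3² = 4/21
CG = +√(4/21) = +0.436436

+√(4/21) ≈ +0.436436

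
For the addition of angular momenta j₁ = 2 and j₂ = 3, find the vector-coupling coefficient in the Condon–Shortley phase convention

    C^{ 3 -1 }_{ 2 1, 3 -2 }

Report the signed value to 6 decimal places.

√[7·2!2!4!/9! · 3!1!1!5!2!4!] = √(64)
  +(−1)^0/∏(0,2,1,1,1,3)! = 1/12  (running 1/12)
  +(−1)^1/∏(1,1,0,0,2,4)! = -1/48  (running 1/16)
⟨..|..⟩ = √(64)·(1/16) = +0.500000

+√(1/4) = +0.500000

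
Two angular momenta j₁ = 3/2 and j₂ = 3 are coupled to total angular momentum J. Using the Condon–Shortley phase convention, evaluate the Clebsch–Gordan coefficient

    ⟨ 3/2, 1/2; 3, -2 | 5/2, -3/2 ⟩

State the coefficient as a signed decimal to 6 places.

√[6·2!1!4!/8! · 2!1!1!5!1!4!] = √(288/7)
  +(−1)^0/∏(0,2,1,1,0,3)! = 1/12  (running 1/12)
  +(−1)^1/∏(1,1,0,0,1,4)! = -1/24  (running 1/24)
⟨..|..⟩ = √(288/7)·(1/24) = +0.267261

+√(1/14) = +0.267261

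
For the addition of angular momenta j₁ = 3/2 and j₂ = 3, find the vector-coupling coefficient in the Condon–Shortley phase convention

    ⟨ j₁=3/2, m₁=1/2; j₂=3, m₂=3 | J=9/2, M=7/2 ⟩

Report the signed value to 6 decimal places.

+0.577350

triangle: 0!*3!*6!/10! = 4320/3628800
(j±m)!: 2!*1!*6!*0!*8!*1! = 58060800
prefactor² = (2J+1)*Δ*N² = 691200
  k=0: +1/(0!*0!*1!*6!*2!*0!) = 1/1440
Σ = 1/1440  ⇒  CG² = 691200*1/1440² = 1/3
CG = +√(1/3) = +0.577350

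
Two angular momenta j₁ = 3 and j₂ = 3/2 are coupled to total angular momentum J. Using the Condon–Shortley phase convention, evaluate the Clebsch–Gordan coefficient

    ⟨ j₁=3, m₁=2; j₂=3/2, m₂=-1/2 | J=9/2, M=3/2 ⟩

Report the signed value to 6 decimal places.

j₁+j₂−J=0  J+j₁−j₂=6  J−j₁+j₂=3  j₁+j₂+J+1=10
(j₁±m₁, j₂±m₂, J±M) = (5,1,1,2,6,3)
P² = 86400/7
sum k=0..0:
  [0] +1/240 = 1/240
S = 1/240
C² = P²·S² = 3/14 ; C = +0.462910

+√(3/14) = +0.462910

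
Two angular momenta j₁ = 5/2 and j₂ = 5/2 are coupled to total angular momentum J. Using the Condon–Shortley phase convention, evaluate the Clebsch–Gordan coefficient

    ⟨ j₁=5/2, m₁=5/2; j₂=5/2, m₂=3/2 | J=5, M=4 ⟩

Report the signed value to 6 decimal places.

+0.707107

√[11·0!5!5!/11! · 5!0!4!1!9!1!] = √(4147200)
  +(−1)^0/∏(0,0,0,4,5,1)! = 1/2880  (running 1/2880)
⟨..|..⟩ = √(4147200)·(1/2880) = +0.707107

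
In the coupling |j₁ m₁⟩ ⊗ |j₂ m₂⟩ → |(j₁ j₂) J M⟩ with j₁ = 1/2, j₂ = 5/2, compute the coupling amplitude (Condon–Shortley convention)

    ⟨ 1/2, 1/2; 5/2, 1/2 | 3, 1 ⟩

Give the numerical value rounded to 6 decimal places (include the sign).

+√(2/3) ≈ +0.816497

triangle: 0!·1!·5!/7! = 120/5040
(j±m)!: 1!·0!·3!·2!·4!·2! = 576
prefactor² = (2J+1)·Δ·N² = 96
  k=0: +1/(0!·0!·0!·3!·1!·2!) = 1/12
Σ = 1/12  ⇒  CG² = 96·1/12² = 2/3
CG = +√(2/3) = +0.816497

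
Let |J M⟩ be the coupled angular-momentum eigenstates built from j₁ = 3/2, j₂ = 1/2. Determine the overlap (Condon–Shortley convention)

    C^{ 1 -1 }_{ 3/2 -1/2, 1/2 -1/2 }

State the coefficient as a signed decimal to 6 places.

+0.500000

j₁+j₂−J=1  J+j₁−j₂=2  J−j₁+j₂=0  j₁+j₂+J+1=4
(j₁±m₁, j₂±m₂, J±M) = (1,2,0,1,0,2)
P² = 1
sum k=0..0:
  [0] +1/2 = 1/2
S = 1/2
C² = P²·S² = 1/4 ; C = +0.500000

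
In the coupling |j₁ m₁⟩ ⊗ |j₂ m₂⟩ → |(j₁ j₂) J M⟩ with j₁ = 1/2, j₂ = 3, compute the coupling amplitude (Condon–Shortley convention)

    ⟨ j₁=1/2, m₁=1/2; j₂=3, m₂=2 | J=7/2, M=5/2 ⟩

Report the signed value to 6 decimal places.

+√(6/7) = +0.925820

j₁+j₂−J=0  J+j₁−j₂=1  J−j₁+j₂=6  j₁+j₂+J+1=8
(j₁±m₁, j₂±m₂, J±M) = (1,0,5,1,6,1)
P² = 86400/7
sum k=0..0:
  [0] +1/120 = 1/120
S = 1/120
C² = P²·S² = 6/7 ; C = +0.925820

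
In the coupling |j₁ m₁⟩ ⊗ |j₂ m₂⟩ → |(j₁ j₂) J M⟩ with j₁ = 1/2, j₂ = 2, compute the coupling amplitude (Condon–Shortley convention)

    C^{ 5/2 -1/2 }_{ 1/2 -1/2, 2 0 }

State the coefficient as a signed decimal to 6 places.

√[6·0!1!4!/6! · 0!1!2!2!2!3!] = √(48/5)
  +(−1)^0/∏(0,0,1,2,0,2)! = 1/4  (running 1/4)
⟨..|..⟩ = √(48/5)·(1/4) = +0.774597

+√(3/5) ≈ +0.774597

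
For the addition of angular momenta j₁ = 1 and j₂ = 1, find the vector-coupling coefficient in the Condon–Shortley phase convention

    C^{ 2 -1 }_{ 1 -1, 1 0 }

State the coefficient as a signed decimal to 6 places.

+0.707107

j₁+j₂−J=0  J+j₁−j₂=2  J−j₁+j₂=2  j₁+j₂+J+1=5
(j₁±m₁, j₂±m₂, J±M) = (0,2,1,1,1,3)
P² = 2
sum k=0..0:
  [0] +1/2 = 1/2
S = 1/2
C² = P²·S² = 1/2 ; C = +0.707107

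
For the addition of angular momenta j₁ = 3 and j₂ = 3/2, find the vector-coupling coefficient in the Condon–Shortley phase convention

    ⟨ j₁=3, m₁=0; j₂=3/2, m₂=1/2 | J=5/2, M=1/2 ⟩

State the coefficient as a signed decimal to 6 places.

-0.414039  (= −√(6/35))

j₁+j₂−J=2  J+j₁−j₂=4  J−j₁+j₂=1  j₁+j₂+J+1=8
(j₁±m₁, j₂±m₂, J±M) = (3,3,2,1,3,2)
P² = 216/35
sum k=1..2:
  [1] −1/4 = -1/4
  [2] +1/12 = 1/12
S = -1/6
C² = P²·S² = 6/35 ; C = -0.414039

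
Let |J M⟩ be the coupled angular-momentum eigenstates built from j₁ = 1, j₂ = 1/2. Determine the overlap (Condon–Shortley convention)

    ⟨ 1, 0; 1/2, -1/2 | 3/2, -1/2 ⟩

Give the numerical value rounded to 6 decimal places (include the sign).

+0.816497

triangle: 0!*2!*1!/4! = 2/24
(j±m)!: 1!*1!*0!*1!*1!*2! = 2
prefactor² = (2J+1)*Δ*N² = 2/3
  k=0: +1/(0!*0!*1!*0!*1!*1!) = 1
Σ = 1  ⇒  CG² = 2/3*1² = 2/3
CG = +√(2/3) = +0.816497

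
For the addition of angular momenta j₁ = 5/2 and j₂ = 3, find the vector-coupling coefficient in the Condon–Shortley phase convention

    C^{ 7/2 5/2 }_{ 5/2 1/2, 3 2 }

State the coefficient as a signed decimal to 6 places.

-0.178174

triangle: 2!*3!*4!/10! = 288/3628800
(j±m)!: 3!*2!*5!*1!*6!*1! = 1036800
prefactor² = (2J+1)*Δ*N² = 4608/7
  k=1: −1/(1!*1!*1!*4!*2!*0!) = -1/48
  k=2: +1/(2!*0!*0!*3!*3!*1!) = 1/72
Σ = -1/144  ⇒  CG² = 4608/7*(-1/144)² = 2/63
CG = −√(2/63) = -0.178174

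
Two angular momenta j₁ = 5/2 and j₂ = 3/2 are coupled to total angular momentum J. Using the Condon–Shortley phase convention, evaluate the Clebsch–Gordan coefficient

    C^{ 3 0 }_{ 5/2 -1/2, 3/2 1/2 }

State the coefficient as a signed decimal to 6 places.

√[7·1!4!2!/8! · 2!3!2!1!3!3!] = √(36/5)
  +(−1)^0/∏(0,1,3,2,1,0)! = 1/12  (running 1/12)
  +(−1)^1/∏(1,0,2,1,2,1)! = -1/4  (running -1/6)
⟨..|..⟩ = √(36/5)·(-1/6) = -0.447214

−√(1/5) ≈ -0.447214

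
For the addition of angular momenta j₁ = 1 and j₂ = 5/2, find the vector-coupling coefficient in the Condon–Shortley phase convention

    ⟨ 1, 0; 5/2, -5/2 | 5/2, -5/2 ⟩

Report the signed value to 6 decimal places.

triangle: 1!*1!*4!/7! = 24/5040
(j±m)!: 1!*1!*0!*5!*0!*5! = 14400
prefactor² = (2J+1)*Δ*N² = 2880/7
  k=0: +1/(0!*1!*1!*0!*0!*4!) = 1/24
Σ = 1/24  ⇒  CG² = 2880/7*1/24² = 5/7
CG = +√(5/7) = +0.845154

+√(5/7) = +0.845154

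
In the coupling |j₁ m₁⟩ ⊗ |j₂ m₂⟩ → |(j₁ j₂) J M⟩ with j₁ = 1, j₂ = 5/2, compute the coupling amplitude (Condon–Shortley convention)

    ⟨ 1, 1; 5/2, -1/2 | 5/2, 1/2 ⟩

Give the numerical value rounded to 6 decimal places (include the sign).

+√(18/35) = +0.717137

√[6·1!1!4!/7! · 2!0!2!3!3!2!] = √(288/35)
  +(−1)^0/∏(0,1,0,2,1,2)! = 1/4  (running 1/4)
⟨..|..⟩ = √(288/35)·(1/4) = +0.717137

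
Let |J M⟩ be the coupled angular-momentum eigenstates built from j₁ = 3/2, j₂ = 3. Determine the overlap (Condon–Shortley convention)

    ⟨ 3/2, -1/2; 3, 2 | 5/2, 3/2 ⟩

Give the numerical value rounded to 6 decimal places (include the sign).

√[6·2!1!4!/8! · 1!2!5!1!4!1!] = √(288/7)
  +(−1)^1/∏(1,1,1,4,0,0)! = -1/24  (running -1/24)
  +(−1)^2/∏(2,0,0,3,1,1)! = 1/12  (running 1/24)
⟨..|..⟩ = √(288/7)·(1/24) = +0.267261

+0.267261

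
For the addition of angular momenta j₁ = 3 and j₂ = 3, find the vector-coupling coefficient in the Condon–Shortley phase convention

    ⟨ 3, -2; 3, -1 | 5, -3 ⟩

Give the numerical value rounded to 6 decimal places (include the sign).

triangle: 1!·5!·5!/12! = 14400/479001600
(j±m)!: 1!·5!·2!·4!·2!·8! = 464486400
prefactor² = (2J+1)·Δ·N² = 153600
  k=0: +1/(0!·1!·5!·2!·0!·3!) = 1/1440
  k=1: −1/(1!·0!·4!·1!·1!·4!) = -1/576
Σ = -1/960  ⇒  CG² = 153600·(-1/960)² = 1/6
CG = −√(1/6) = -0.408248

-0.408248  (= −√(1/6))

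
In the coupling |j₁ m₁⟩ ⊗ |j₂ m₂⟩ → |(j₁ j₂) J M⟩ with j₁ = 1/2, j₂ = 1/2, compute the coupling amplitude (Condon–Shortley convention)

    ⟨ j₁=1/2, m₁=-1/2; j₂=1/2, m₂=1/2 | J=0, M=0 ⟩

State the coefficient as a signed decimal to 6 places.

j₁+j₂−J=1  J+j₁−j₂=0  J−j₁+j₂=0  j₁+j₂+J+1=2
(j₁±m₁, j₂±m₂, J±M) = (0,1,1,0,0,0)
P² = 1/2
sum k=1..1:
  [1] −1/1 = -1
S = -1
C² = P²·S² = 1/2 ; C = -0.707107

−√(1/2) ≈ -0.707107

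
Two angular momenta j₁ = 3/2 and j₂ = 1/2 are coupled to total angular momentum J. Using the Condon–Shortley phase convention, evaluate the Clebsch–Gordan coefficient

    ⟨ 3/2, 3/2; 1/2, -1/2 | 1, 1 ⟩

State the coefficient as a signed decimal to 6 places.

j₁+j₂−J=1  J+j₁−j₂=2  J−j₁+j₂=0  j₁+j₂+J+1=4
(j₁±m₁, j₂±m₂, J±M) = (3,0,0,1,2,0)
P² = 3
sum k=0..0:
  [0] +1/2 = 1/2
S = 1/2
C² = P²·S² = 3/4 ; C = +0.866025

+√(3/4) = +0.866025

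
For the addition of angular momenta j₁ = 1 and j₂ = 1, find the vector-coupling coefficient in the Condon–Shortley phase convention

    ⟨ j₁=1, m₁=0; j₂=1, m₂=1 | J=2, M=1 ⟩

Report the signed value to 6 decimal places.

+√(1/2) ≈ +0.707107

j₁+j₂−J=0  J+j₁−j₂=2  J−j₁+j₂=2  j₁+j₂+J+1=5
(j₁±m₁, j₂±m₂, J±M) = (1,1,2,0,3,1)
P² = 2
sum k=0..0:
  [0] +1/2 = 1/2
S = 1/2
C² = P²·S² = 1/2 ; C = +0.707107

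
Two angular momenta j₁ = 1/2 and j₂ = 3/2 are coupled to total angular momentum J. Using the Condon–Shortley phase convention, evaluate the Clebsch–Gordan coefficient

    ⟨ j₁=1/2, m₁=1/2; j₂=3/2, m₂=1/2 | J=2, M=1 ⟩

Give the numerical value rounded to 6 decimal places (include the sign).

triangle: 0!×1!×3!/5! = 6/120
(j±m)!: 1!×0!×2!×1!×3!×1! = 12
prefactor² = (2J+1)×Δ×N² = 3
  k=0: +1/(0!×0!×0!×2!×1!×1!) = 1/2
Σ = 1/2  ⇒  CG² = 3×1/2² = 3/4
CG = +√(3/4) = +0.866025

+√(3/4) ≈ +0.866025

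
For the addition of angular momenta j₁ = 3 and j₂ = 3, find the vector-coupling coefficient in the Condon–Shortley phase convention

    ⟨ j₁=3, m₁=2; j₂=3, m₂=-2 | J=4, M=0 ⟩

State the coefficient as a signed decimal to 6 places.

j₁+j₂−J=2  J+j₁−j₂=4  J−j₁+j₂=4  j₁+j₂+J+1=11
(j₁±m₁, j₂±m₂, J±M) = (5,1,1,5,4,4)
P² = 165888/77
sum k=0..1:
  [0] +1/72 = 1/72
  [1] −1/576 = -1/576
S = 7/576
C² = P²·S² = 7/22 ; C = +0.564076

+√(7/22) ≈ +0.564076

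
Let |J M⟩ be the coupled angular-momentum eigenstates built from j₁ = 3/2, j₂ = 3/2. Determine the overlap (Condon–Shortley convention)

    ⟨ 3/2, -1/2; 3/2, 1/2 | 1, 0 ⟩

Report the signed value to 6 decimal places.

j₁+j₂−J=2  J+j₁−j₂=1  J−j₁+j₂=1  j₁+j₂+J+1=5
(j₁±m₁, j₂±m₂, J±M) = (1,2,2,1,1,1)
P² = 1/5
sum k=1..2:
  [1] −1/1 = -1
  [2] +1/2 = 1/2
S = -1/2
C² = P²·S² = 1/20 ; C = -0.223607

-0.223607  (= −√(1/20))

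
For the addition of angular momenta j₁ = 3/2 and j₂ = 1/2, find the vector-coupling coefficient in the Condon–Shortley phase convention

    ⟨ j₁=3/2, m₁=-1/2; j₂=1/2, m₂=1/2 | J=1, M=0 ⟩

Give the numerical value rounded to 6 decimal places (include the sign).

-0.707107

j₁+j₂−J=1  J+j₁−j₂=2  J−j₁+j₂=0  j₁+j₂+J+1=4
(j₁±m₁, j₂±m₂, J±M) = (1,2,1,0,1,1)
P² = 1/2
sum k=1..1:
  [1] −1/1 = -1
S = -1
C² = P²·S² = 1/2 ; C = -0.707107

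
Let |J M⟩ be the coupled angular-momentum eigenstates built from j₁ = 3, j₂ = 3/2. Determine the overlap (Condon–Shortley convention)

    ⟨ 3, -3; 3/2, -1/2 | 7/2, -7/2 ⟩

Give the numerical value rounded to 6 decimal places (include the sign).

−√(2/3) ≈ -0.816497

triangle: 1!*5!*2!/9! = 240/362880
(j±m)!: 0!*6!*1!*2!*0!*7! = 7257600
prefactor² = (2J+1)*Δ*N² = 38400
  k=1: −1/(1!*0!*5!*0!*0!*2!) = -1/240
Σ = -1/240  ⇒  CG² = 38400*(-1/240)² = 2/3
CG = −√(2/3) = -0.816497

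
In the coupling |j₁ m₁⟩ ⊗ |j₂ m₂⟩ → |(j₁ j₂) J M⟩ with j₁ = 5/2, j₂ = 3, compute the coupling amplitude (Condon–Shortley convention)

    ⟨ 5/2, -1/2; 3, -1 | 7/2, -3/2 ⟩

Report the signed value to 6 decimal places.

-0.487950  (= −√(5/21))

√[8·2!3!4!/10! · 2!3!2!4!2!5!] = √(3072/35)
  +(−1)^0/∏(0,2,3,2,0,2)! = 1/48  (running 1/48)
  +(−1)^1/∏(1,1,2,1,1,3)! = -1/12  (running -1/16)
  +(−1)^2/∏(2,0,1,0,2,4)! = 1/96  (running -5/96)
⟨..|..⟩ = √(3072/35)·(-5/96) = -0.487950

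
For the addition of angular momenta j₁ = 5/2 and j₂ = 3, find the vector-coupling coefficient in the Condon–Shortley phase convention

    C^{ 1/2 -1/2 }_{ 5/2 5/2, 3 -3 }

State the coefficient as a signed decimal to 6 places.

+0.534522  (= +√(2/7))

√[2·5!0!1!/7! · 5!0!0!6!0!1!] = √(28800/7)
  +(−1)^0/∏(0,5,0,0,0,1)! = 1/120  (running 1/120)
⟨..|..⟩ = √(28800/7)·(1/120) = +0.534522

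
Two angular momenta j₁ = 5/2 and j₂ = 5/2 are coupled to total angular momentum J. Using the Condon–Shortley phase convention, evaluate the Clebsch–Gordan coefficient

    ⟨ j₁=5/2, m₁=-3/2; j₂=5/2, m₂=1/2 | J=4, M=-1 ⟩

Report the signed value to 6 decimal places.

-0.597614

triangle: 1!×4!×4!/10! = 576/3628800
(j±m)!: 1!×4!×3!×2!×3!×5! = 207360
prefactor² = (2J+1)×Δ×N² = 10368/35
  k=0: +1/(0!×1!×4!×3!×0!×1!) = 1/144
  k=1: −1/(1!×0!×3!×2!×1!×2!) = -1/24
Σ = -5/144  ⇒  CG² = 10368/35×(-5/144)² = 5/14
CG = −√(5/14) = -0.597614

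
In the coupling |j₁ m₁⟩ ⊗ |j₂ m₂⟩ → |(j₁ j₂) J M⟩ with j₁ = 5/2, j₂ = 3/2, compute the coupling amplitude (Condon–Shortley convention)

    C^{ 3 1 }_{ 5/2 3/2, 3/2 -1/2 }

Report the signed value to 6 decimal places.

+√(49/120) = +0.639010

triangle: 1!×4!×2!/8! = 48/40320
(j±m)!: 4!×1!×1!×2!×4!×2! = 2304
prefactor² = (2J+1)×Δ×N² = 96/5
  k=0: +1/(0!×1!×1!×1!×3!×1!) = 1/6
  k=1: −1/(1!×0!×0!×0!×4!×2!) = -1/48
Σ = 7/48  ⇒  CG² = 96/5×7/48² = 49/120
CG = +√(49/120) = +0.639010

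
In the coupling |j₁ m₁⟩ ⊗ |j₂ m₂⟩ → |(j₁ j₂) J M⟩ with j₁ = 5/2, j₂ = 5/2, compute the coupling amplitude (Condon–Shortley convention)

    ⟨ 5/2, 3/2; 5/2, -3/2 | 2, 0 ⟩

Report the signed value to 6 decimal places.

+0.109109  (= +√(1/84))

j₁+j₂−J=3  J+j₁−j₂=2  J−j₁+j₂=2  j₁+j₂+J+1=8
(j₁±m₁, j₂±m₂, J±M) = (4,1,1,4,2,2)
P² = 48/7
sum k=0..1:
  [0] +1/6 = 1/6
  [1] −1/8 = -1/8
S = 1/24
C² = P²·S² = 1/84 ; C = +0.109109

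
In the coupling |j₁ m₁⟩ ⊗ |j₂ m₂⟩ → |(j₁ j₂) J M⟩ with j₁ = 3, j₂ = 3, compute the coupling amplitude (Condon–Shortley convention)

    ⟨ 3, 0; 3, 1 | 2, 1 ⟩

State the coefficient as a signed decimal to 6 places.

+0.154303  (= +√(1/42))

j₁+j₂−J=4  J+j₁−j₂=2  J−j₁+j₂=2  j₁+j₂+J+1=9
(j₁±m₁, j₂±m₂, J±M) = (3,3,4,2,3,1)
P² = 96/7
sum k=2..3:
  [2] +1/8 = 1/8
  [3] −1/12 = -1/12
S = 1/24
C² = P²·S² = 1/42 ; C = +0.154303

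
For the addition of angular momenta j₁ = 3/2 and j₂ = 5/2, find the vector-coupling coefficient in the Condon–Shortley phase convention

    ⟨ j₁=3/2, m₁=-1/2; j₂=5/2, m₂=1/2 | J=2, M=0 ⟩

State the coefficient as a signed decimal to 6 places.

triangle: 2!*1!*3!/7! = 12/5040
(j±m)!: 1!*2!*3!*2!*2!*2! = 96
prefactor² = (2J+1)*Δ*N² = 8/7
  k=1: −1/(1!*1!*1!*2!*0!*1!) = -1/2
  k=2: +1/(2!*0!*0!*1!*1!*2!) = 1/4
Σ = -1/4  ⇒  CG² = 8/7*(-1/4)² = 1/14
CG = −√(1/14) = -0.267261

-0.267261  (= −√(1/14))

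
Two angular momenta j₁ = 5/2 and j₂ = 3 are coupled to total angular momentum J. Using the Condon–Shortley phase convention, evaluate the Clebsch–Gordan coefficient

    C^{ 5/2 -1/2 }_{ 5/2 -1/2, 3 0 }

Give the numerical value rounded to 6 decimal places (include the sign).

+√(8/105) ≈ +0.276026

√[6·3!2!3!/9! · 2!3!3!3!2!3!] = √(216/35)
  +(−1)^1/∏(1,2,2,2,0,1)! = -1/8  (running -1/8)
  +(−1)^2/∏(2,1,1,1,1,2)! = 1/4  (running 1/8)
  +(−1)^3/∏(3,0,0,0,2,3)! = -1/72  (running 1/9)
⟨..|..⟩ = √(216/35)·(1/9) = +0.276026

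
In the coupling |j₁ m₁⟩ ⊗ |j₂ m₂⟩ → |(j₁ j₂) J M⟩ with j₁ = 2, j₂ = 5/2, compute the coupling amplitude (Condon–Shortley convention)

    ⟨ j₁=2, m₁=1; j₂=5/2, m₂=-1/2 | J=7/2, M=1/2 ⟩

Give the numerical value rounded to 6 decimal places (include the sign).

+0.557773

j₁+j₂−J=1  J+j₁−j₂=3  J−j₁+j₂=4  j₁+j₂+J+1=9
(j₁±m₁, j₂±m₂, J±M) = (3,1,2,3,4,3)
P² = 1152/35
sum k=0..1:
  [0] +1/8 = 1/8
  [1] −1/36 = -1/36
S = 7/72
C² = P²·S² = 14/45 ; C = +0.557773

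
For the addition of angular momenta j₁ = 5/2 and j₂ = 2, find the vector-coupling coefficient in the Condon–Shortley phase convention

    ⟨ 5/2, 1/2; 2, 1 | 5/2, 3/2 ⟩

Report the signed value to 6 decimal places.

−√(6/35) ≈ -0.414039

triangle: 2!*3!*2!/8! = 24/40320
(j±m)!: 3!*2!*3!*1!*4!*1! = 1728
prefactor² = (2J+1)*Δ*N² = 216/35
  k=1: −1/(1!*1!*1!*2!*2!*0!) = -1/4
  k=2: +1/(2!*0!*0!*1!*3!*1!) = 1/12
Σ = -1/6  ⇒  CG² = 216/35*(-1/6)² = 6/35
CG = −√(6/35) = -0.414039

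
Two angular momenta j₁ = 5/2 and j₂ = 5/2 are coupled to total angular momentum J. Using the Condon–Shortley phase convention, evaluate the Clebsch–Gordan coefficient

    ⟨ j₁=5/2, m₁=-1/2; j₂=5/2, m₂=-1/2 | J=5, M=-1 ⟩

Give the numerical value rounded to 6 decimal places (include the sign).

triangle: 0!*5!*5!/11! = 14400/39916800
(j±m)!: 2!*3!*2!*3!*4!*6! = 2488320
prefactor² = (2J+1)*Δ*N² = 69120/7
  k=0: +1/(0!*0!*3!*2!*2!*3!) = 1/144
Σ = 1/144  ⇒  CG² = 69120/7*1/144² = 10/21
CG = +√(10/21) = +0.690066

+0.690066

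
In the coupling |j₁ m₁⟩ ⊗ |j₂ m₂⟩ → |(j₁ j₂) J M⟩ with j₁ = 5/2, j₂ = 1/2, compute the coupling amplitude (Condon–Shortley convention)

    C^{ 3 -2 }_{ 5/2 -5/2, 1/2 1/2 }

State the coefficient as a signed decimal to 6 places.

√[7·0!5!1!/7! · 0!5!1!0!1!5!] = √(2400)
  +(−1)^0/∏(0,0,5,1,0,0)! = 1/120  (running 1/120)
⟨..|..⟩ = √(2400)·(1/120) = +0.408248

+0.408248  (= +√(1/6))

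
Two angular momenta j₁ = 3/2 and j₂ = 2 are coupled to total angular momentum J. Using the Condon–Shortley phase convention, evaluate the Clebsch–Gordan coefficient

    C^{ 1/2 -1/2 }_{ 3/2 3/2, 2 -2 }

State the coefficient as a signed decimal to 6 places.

√[2·3!0!1!/5! · 3!0!0!4!0!1!] = √(72/5)
  +(−1)^0/∏(0,3,0,0,0,1)! = 1/6  (running 1/6)
⟨..|..⟩ = √(72/5)·(1/6) = +0.632456

+0.632456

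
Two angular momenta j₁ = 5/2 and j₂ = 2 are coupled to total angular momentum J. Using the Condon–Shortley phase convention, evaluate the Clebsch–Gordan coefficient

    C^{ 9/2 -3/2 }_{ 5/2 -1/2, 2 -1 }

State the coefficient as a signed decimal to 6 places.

triangle: 0!·5!·4!/10! = 2880/3628800
(j±m)!: 2!·3!·1!·3!·3!·6! = 311040
prefactor² = (2J+1)·Δ·N² = 17280/7
  k=0: +1/(0!·0!·3!·1!·2!·3!) = 1/72
Σ = 1/72  ⇒  CG² = 17280/7·1/72² = 10/21
CG = +√(10/21) = +0.690066

+0.690066  (= +√(10/21))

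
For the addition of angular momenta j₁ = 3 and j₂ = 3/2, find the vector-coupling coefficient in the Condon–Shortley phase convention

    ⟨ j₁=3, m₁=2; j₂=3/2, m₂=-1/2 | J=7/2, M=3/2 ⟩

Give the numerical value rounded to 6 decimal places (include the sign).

√[8·1!5!2!/9! · 5!1!1!2!5!2!] = √(6400/21)
  +(−1)^0/∏(0,1,1,1,4,1)! = 1/24  (running 1/24)
  +(−1)^1/∏(1,0,0,0,5,2)! = -1/240  (running 3/80)
⟨..|..⟩ = √(6400/21)·(3/80) = +0.654654

+√(3/7) ≈ +0.654654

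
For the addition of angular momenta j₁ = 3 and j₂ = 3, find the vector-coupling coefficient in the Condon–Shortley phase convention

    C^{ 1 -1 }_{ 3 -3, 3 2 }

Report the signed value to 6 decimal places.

triangle: 5!*1!*1!/8! = 120/40320
(j±m)!: 0!*6!*5!*1!*0!*2! = 172800
prefactor² = (2J+1)*Δ*N² = 10800/7
  k=5: −1/(5!*0!*1!*0!*0!*1!) = -1/120
Σ = -1/120  ⇒  CG² = 10800/7*(-1/120)² = 3/28
CG = −√(3/28) = -0.327327

-0.327327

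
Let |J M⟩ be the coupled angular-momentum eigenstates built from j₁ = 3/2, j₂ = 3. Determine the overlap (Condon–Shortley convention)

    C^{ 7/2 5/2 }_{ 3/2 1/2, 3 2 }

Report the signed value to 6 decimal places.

-0.377964

triangle: 1!·2!·5!/9! = 240/362880
(j±m)!: 2!·1!·5!·1!·6!·1! = 172800
prefactor² = (2J+1)·Δ·N² = 6400/7
  k=0: +1/(0!·1!·1!·5!·1!·0!) = 1/120
  k=1: −1/(1!·0!·0!·4!·2!·1!) = -1/48
Σ = -1/80  ⇒  CG² = 6400/7·(-1/80)² = 1/7
CG = −√(1/7) = -0.377964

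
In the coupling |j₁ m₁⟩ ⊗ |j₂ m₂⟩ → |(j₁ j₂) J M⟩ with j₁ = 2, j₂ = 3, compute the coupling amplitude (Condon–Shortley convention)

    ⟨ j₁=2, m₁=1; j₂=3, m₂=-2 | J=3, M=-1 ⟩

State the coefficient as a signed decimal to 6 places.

triangle: 2!×2!×4!/9! = 96/362880
(j±m)!: 3!×1!×1!×5!×2!×4! = 34560
prefactor² = (2J+1)×Δ×N² = 64
  k=0: +1/(0!×2!×1!×1!×1!×3!) = 1/12
  k=1: −1/(1!×1!×0!×0!×2!×4!) = -1/48
Σ = 1/16  ⇒  CG² = 64×1/16² = 1/4
CG = +√(1/4) = +0.500000

+0.500000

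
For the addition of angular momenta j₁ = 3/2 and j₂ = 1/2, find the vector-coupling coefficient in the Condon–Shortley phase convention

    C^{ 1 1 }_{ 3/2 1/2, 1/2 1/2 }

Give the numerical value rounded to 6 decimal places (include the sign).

−√(1/4) ≈ -0.500000

√[3·1!2!0!/4! · 2!1!1!0!2!0!] = √(1)
  +(−1)^1/∏(1,0,0,0,2,0)! = -1/2  (running -1/2)
⟨..|..⟩ = √(1)·(-1/2) = -0.500000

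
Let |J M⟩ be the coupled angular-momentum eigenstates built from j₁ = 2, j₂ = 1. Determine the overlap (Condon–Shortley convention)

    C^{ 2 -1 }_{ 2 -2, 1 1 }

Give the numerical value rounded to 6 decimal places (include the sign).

triangle: 1!·3!·1!/6! = 6/720
(j±m)!: 0!·4!·2!·0!·1!·3! = 288
prefactor² = (2J+1)·Δ·N² = 12
  k=1: −1/(1!·0!·3!·1!·0!·0!) = -1/6
Σ = -1/6  ⇒  CG² = 12·(-1/6)² = 1/3
CG = −√(1/3) = -0.577350

−√(1/3) = -0.577350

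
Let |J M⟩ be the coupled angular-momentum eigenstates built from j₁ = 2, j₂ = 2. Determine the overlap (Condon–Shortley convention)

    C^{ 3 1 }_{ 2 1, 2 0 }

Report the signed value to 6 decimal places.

+√(1/5) ≈ +0.447214

triangle: 1!·3!·3!/8! = 36/40320
(j±m)!: 3!·1!·2!·2!·4!·2! = 1152
prefactor² = (2J+1)·Δ·N² = 36/5
  k=0: +1/(0!·1!·1!·2!·2!·1!) = 1/4
  k=1: −1/(1!·0!·0!·1!·3!·2!) = -1/12
Σ = 1/6  ⇒  CG² = 36/5·1/6² = 1/5
CG = +√(1/5) = +0.447214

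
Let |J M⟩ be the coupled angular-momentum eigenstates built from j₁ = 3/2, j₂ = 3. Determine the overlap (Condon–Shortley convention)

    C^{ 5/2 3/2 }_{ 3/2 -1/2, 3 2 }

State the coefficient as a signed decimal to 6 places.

+√(1/14) = +0.267261

triangle: 2!*1!*4!/8! = 48/40320
(j±m)!: 1!*2!*5!*1!*4!*1! = 5760
prefactor² = (2J+1)*Δ*N² = 288/7
  k=1: −1/(1!*1!*1!*4!*0!*0!) = -1/24
  k=2: +1/(2!*0!*0!*3!*1!*1!) = 1/12
Σ = 1/24  ⇒  CG² = 288/7*1/24² = 1/14
CG = +√(1/14) = +0.267261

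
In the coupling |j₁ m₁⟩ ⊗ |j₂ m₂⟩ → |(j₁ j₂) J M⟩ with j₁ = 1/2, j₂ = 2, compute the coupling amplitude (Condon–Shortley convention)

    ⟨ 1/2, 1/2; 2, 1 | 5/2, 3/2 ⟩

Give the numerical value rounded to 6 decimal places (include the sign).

+√(4/5) ≈ +0.894427

j₁+j₂−J=0  J+j₁−j₂=1  J−j₁+j₂=4  j₁+j₂+J+1=6
(j₁±m₁, j₂±m₂, J±M) = (1,0,3,1,4,1)
P² = 144/5
sum k=0..0:
  [0] +1/6 = 1/6
S = 1/6
C² = P²·S² = 4/5 ; C = +0.894427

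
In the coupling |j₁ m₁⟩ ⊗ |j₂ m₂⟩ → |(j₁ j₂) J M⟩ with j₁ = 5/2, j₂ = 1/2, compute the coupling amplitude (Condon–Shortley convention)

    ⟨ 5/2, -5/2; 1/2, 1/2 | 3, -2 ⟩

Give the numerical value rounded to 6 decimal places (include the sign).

j₁+j₂−J=0  J+j₁−j₂=5  J−j₁+j₂=1  j₁+j₂+J+1=7
(j₁±m₁, j₂±m₂, J±M) = (0,5,1,0,1,5)
P² = 2400
sum k=0..0:
  [0] +1/120 = 1/120
S = 1/120
C² = P²·S² = 1/6 ; C = +0.408248

+0.408248  (= +√(1/6))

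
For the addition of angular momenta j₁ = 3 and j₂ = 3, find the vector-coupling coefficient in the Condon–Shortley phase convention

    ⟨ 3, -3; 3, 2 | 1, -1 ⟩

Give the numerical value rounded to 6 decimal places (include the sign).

−√(3/28) = -0.327327

j₁+j₂−J=5  J+j₁−j₂=1  J−j₁+j₂=1  j₁+j₂+J+1=8
(j₁±m₁, j₂±m₂, J±M) = (0,6,5,1,0,2)
P² = 10800/7
sum k=5..5:
  [5] −1/120 = -1/120
S = -1/120
C² = P²·S² = 3/28 ; C = -0.327327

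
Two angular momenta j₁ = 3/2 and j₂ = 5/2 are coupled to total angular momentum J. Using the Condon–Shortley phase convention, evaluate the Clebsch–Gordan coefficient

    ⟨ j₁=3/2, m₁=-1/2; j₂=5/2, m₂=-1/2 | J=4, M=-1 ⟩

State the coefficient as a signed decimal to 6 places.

+0.731925  (= +√(15/28))

√[9·0!3!5!/9! · 1!2!2!3!3!5!] = √(2160/7)
  +(−1)^0/∏(0,0,2,2,1,3)! = 1/24  (running 1/24)
⟨..|..⟩ = √(2160/7)·(1/24) = +0.731925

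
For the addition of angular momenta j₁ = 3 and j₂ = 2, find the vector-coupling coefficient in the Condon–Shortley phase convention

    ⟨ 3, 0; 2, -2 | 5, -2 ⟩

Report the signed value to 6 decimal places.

triangle: 0!·6!·4!/11! = 17280/39916800
(j±m)!: 3!·3!·0!·4!·3!·7! = 26127360
prefactor² = (2J+1)·Δ·N² = 124416
  k=0: +1/(0!·0!·3!·0!·3!·4!) = 1/864
Σ = 1/864  ⇒  CG² = 124416·1/864² = 1/6
CG = +√(1/6) = +0.408248

+0.408248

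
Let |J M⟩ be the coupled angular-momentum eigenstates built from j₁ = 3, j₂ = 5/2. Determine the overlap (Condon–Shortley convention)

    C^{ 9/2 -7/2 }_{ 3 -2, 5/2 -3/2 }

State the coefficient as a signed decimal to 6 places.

−√(1/99) = -0.100504

j₁+j₂−J=1  J+j₁−j₂=5  J−j₁+j₂=4  j₁+j₂+J+1=11
(j₁±m₁, j₂±m₂, J±M) = (1,5,1,4,1,8)
P² = 921600/11
sum k=0..1:
  [0] +1/720 = 1/720
  [1] −1/576 = -1/576
S = -1/2880
C² = P²·S² = 1/99 ; C = -0.100504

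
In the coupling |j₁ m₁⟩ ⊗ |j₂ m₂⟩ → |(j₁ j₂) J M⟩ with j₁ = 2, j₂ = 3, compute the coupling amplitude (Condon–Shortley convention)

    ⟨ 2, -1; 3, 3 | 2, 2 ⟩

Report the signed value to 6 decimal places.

j₁+j₂−J=3  J+j₁−j₂=1  J−j₁+j₂=3  j₁+j₂+J+1=8
(j₁±m₁, j₂±m₂, J±M) = (1,3,6,0,4,0)
P² = 3240/7
sum k=3..3:
  [3] −1/36 = -1/36
S = -1/36
C² = P²·S² = 5/14 ; C = -0.597614

-0.597614  (= −√(5/14))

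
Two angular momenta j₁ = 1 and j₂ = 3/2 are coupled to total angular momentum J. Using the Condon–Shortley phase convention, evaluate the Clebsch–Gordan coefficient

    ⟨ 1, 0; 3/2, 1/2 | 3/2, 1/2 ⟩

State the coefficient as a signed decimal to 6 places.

√[4·1!1!2!/5! · 1!1!2!1!2!1!] = √(4/15)
  +(−1)^0/∏(0,1,1,2,0,0)! = 1/2  (running 1/2)
  +(−1)^1/∏(1,0,0,1,1,1)! = -1  (running -1/2)
⟨..|..⟩ = √(4/15)·(-1/2) = -0.258199

-0.258199  (= −√(1/15))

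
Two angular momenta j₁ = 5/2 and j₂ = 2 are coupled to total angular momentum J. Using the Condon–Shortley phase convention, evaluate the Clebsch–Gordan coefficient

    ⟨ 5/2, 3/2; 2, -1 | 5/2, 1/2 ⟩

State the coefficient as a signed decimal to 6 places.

+√(6/35) ≈ +0.414039

√[6·2!3!2!/8! · 4!1!1!3!3!2!] = √(216/35)
  +(−1)^0/∏(0,2,1,1,2,1)! = 1/4  (running 1/4)
  +(−1)^1/∏(1,1,0,0,3,2)! = -1/12  (running 1/6)
⟨..|..⟩ = √(216/35)·(1/6) = +0.414039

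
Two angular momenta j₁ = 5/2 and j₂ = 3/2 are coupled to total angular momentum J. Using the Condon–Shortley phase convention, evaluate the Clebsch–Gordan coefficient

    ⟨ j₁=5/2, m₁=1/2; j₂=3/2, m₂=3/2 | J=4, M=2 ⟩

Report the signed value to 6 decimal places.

j₁+j₂−J=0  J+j₁−j₂=5  J−j₁+j₂=3  j₁+j₂+J+1=9
(j₁±m₁, j₂±m₂, J±M) = (3,2,3,0,6,2)
P² = 12960/7
sum k=0..0:
  [0] +1/72 = 1/72
S = 1/72
C² = P²·S² = 5/14 ; C = +0.597614

+0.597614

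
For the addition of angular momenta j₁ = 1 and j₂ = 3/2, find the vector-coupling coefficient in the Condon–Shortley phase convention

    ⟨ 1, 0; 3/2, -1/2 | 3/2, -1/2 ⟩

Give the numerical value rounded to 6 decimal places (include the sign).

+0.258199  (= +√(1/15))

j₁+j₂−J=1  J+j₁−j₂=1  J−j₁+j₂=2  j₁+j₂+J+1=5
(j₁±m₁, j₂±m₂, J±M) = (1,1,1,2,1,2)
P² = 4/15
sum k=0..1:
  [0] +1/1 = 1
  [1] −1/2 = -1/2
S = 1/2
C² = P²·S² = 1/15 ; C = +0.258199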